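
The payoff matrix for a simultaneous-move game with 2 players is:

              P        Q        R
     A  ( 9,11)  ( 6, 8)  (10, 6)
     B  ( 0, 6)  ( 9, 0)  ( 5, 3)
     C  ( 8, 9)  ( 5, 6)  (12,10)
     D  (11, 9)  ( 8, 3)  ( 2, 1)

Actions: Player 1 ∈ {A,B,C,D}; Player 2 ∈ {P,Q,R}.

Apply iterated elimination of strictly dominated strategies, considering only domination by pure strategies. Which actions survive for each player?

Survivors P1:{A,C,D} P2:{P,R}

P2 drop Q (P beats it: A:11>8 B:6>0 C:9>6 D:9>3)
P1 drop B (A beats it: P:9>0 R:10>5)
P1→{A,C,D} P2→{P,R}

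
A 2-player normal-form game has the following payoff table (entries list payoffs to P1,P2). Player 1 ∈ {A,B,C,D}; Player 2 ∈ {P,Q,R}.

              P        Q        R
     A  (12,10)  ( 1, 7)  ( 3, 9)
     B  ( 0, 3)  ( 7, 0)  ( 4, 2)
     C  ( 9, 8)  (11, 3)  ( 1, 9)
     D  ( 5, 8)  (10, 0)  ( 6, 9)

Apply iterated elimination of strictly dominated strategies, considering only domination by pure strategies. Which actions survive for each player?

P1 drop B (D beats it: P:5>0 Q:10>7 R:6>4)
P2 drop Q (P beats it: A:10>7 C:8>3 D:8>0)
P1 drop C (A beats it: P:12>9 R:3>1)
P1→{A,D} P2→{P,R}

IESDS → P1:{A,D} P2:{P,R}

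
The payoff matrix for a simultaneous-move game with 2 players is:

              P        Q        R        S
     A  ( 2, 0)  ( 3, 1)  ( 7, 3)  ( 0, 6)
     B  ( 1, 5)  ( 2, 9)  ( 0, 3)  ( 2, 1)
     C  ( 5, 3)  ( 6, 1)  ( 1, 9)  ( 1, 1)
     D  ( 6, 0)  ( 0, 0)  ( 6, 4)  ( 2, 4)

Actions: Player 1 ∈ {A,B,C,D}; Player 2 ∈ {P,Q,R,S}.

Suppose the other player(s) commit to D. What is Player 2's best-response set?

u_2(P vs D) = 0
u_2(Q vs D) = 0
u_2(R vs D) = 4
u_2(S vs D) = 4
max payoff 4 at {R,S}

BR_2 = {R,S}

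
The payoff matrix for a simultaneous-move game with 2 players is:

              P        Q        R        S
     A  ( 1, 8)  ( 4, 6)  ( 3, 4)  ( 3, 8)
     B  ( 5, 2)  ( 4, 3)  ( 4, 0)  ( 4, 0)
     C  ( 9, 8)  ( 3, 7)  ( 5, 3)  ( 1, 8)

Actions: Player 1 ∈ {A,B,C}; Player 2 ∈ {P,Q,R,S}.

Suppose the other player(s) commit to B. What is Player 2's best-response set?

u_2(P vs B) = 2
u_2(Q vs B) = 3
u_2(R vs B) = 0
u_2(S vs B) = 0
max payoff 3 at {Q}

argmax u_2 = {Q}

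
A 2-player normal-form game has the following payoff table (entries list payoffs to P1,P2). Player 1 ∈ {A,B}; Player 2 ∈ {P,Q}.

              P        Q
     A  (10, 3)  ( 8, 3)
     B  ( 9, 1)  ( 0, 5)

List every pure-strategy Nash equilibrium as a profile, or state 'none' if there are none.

PSNE = {(A,P), (A,Q)}

(A,P): NE
(A,Q): NE
(B,P): not NE [P1→A gives 10>9; P2→Q gives 5>1]
(B,Q): not NE [P1→A gives 8>0]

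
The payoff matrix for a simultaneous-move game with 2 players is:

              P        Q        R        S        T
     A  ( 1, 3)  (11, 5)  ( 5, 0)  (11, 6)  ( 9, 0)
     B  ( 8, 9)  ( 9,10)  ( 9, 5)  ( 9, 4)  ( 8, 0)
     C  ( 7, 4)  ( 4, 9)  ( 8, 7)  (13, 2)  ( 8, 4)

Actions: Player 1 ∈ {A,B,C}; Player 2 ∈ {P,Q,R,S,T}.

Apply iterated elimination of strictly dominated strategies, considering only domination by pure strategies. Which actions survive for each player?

P2 drop P (Q beats it: A:5>3 B:10>9 C:9>4)
P2 drop R (Q beats it: A:5>0 B:10>5 C:9>7)
P1 drop B (A beats it: Q:11>9 S:11>9 T:9>8)
P2 drop T (Q beats it: A:5>0 C:9>4)
P1→{A,C} P2→{Q,S}

IESDS → P1:{A,C} P2:{Q,S}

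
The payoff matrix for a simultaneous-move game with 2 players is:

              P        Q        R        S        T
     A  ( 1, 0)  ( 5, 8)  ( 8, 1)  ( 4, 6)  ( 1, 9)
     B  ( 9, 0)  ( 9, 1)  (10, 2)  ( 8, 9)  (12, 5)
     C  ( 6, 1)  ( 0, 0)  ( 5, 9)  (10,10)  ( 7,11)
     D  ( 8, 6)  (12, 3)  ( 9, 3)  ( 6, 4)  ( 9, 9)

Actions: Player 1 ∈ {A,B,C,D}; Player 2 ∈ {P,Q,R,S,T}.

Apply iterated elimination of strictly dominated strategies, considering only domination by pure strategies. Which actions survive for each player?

P1 drop A (B beats it: P:9>1 Q:9>5 R:10>8 S:8>4 T:12>1)
P2 drop P (T beats it: B:5>0 C:11>1 D:9>6)
P2 drop Q (S beats it: B:9>1 C:10>0 D:4>3)
P1 drop D (B beats it: R:10>9 S:8>6 T:12>9)
P2 drop R (S beats it: B:9>2 C:10>9)
P1→{B,C} P2→{S,T}

IESDS → P1:{B,C} P2:{S,T}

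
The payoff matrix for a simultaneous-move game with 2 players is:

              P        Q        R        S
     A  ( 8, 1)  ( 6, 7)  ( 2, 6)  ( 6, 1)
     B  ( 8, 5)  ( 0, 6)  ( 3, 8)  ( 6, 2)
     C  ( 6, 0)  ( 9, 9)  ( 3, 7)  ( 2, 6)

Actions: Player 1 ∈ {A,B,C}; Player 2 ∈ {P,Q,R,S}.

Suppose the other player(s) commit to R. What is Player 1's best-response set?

u_1(A vs R) = 2
u_1(B vs R) = 3
u_1(C vs R) = 3
max payoff 3 at {B,C}

argmax u_1 = {B,C}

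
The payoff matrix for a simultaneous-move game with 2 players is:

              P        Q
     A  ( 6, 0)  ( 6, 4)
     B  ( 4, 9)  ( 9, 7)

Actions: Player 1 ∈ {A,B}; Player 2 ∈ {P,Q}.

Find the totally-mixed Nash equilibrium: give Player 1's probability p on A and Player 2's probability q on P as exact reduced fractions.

p=1/3, q=3/5

P1 indiff ⇒ q·6+(1-q)·6 = q·4+(1-q)·9 ⇒ q(2) = (1-q)(3) ⇒ q = 3/5
P2 indiff ⇒ p·0+(1-p)·9 = p·4+(1-p)·7 ⇒ p(-4) = (1-p)(-2) ⇒ p = 1/3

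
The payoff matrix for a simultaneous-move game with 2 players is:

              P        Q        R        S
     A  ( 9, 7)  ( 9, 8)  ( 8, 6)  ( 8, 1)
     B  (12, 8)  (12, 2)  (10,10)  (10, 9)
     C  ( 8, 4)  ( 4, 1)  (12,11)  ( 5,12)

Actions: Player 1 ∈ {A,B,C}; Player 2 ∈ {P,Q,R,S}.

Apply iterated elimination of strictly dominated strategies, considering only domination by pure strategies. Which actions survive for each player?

P1 drop A (B beats it: P:12>9 Q:12>9 R:10>8 S:10>8)
P2 drop P (R beats it: B:10>8 C:11>4)
P2 drop Q (R beats it: B:10>2 C:11>1)
P1→{B,C} P2→{R,S}

IESDS → P1:{B,C} P2:{R,S}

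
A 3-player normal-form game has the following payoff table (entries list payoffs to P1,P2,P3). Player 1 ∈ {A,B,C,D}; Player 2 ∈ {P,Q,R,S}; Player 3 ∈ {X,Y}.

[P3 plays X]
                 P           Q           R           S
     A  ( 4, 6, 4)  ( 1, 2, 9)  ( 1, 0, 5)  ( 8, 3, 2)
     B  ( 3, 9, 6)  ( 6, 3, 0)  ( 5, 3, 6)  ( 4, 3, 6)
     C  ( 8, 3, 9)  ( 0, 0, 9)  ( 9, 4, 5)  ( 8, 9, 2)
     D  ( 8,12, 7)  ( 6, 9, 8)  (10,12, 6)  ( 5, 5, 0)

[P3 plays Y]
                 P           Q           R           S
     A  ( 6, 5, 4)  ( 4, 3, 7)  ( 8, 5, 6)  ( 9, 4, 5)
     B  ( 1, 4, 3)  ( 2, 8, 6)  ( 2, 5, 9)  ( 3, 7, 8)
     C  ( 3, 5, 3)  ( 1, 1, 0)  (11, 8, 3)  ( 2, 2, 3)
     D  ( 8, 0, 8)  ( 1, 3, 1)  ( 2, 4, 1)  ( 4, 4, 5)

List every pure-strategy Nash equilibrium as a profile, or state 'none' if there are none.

NE set: (D,R,X)

(A,P,X): not NE [P1→D gives 8>4]
(A,P,Y): not NE [P1→D gives 8>6]
(A,Q,X): not NE [P1→D gives 6>1; P2→P gives 6>2]
(A,Q,Y): not NE [P2→R gives 5>3; P3→X gives 9>7]
(A,R,X): not NE [P1→D gives 10>1; P2→P gives 6>0; P3→Y gives 6>5]
(A,R,Y): not NE [P1→C gives 11>8]
(A,S,X): not NE [P2→P gives 6>3; P3→Y gives 5>2]
(A,S,Y): not NE [P2→R gives 5>4]
(B,P,X): not NE [P1→D gives 8>3]
(B,P,Y): not NE [P1→D gives 8>1; P2→Q gives 8>4; P3→X gives 6>3]
(B,Q,X): not NE [P2→P gives 9>3; P3→Y gives 6>0]
(B,Q,Y): not NE [P1→A gives 4>2]
(B,R,X): not NE [P1→D gives 10>5; P2→P gives 9>3; P3→Y gives 9>6]
(B,R,Y): not NE [P1→C gives 11>2; P2→Q gives 8>5]
(B,S,X): not NE [P1→C gives 8>4; P2→P gives 9>3; P3→Y gives 8>6]
(B,S,Y): not NE [P1→A gives 9>3; P2→Q gives 8>7]
(C,P,X): not NE [P2→S gives 9>3]
(C,P,Y): not NE [P1→D gives 8>3; P2→R gives 8>5; P3→X gives 9>3]
(C,Q,X): not NE [P1→D gives 6>0; P2→S gives 9>0]
(C,Q,Y): not NE [P1→A gives 4>1; P2→R gives 8>1; P3→X gives 9>0]
(C,R,X): not NE [P1→D gives 10>9; P2→S gives 9>4]
(C,R,Y): not NE [P3→X gives 5>3]
(C,S,X): not NE [P3→Y gives 3>2]
(C,S,Y): not NE [P1→A gives 9>2; P2→R gives 8>2]
(D,P,X): not NE [P3→Y gives 8>7]
(D,P,Y): not NE [P2→S gives 4>0]
(D,Q,X): not NE [P2→R gives 12>9]
(D,Q,Y): not NE [P1→A gives 4>1; P2→S gives 4>3; P3→X gives 8>1]
(D,R,X): NE
(D,R,Y): not NE [P1→C gives 11>2; P3→X gives 6>1]
(D,S,X): not NE [P1→C gives 8>5; P2→R gives 12>5; P3→Y gives 5>0]
(D,S,Y): not NE [P1→A gives 9>4]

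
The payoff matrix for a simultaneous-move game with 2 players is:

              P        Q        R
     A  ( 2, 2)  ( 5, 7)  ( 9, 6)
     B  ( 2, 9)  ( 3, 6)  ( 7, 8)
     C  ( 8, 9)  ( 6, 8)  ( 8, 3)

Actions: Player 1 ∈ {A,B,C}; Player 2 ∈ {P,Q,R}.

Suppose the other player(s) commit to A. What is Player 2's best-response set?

BR_2 = {Q}

u_2(P vs A) = 2
u_2(Q vs A) = 7
u_2(R vs A) = 6
max payoff 7 at {Q}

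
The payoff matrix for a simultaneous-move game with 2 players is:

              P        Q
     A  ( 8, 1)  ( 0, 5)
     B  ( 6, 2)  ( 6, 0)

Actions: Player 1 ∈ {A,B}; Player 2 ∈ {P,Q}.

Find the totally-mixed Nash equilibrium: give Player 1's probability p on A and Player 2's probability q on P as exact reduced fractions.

P1 indiff ⇒ q·8+(1-q)·0 = q·6+(1-q)·6 ⇒ q(2) = (1-q)(6) ⇒ q = 3/4
P2 indiff ⇒ p·1+(1-p)·2 = p·5+(1-p)·0 ⇒ p(-4) = (1-p)(-2) ⇒ p = 1/3

p=1/3, q=3/4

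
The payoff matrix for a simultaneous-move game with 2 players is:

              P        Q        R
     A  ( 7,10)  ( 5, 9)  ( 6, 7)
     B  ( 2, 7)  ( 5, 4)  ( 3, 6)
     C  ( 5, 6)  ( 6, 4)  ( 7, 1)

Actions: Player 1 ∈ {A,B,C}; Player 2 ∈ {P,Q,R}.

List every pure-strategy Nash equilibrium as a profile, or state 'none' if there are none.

(A,P): NE
(A,Q): not NE [P1→C gives 6>5; P2→P gives 10>9]
(A,R): not NE [P1→C gives 7>6; P2→P gives 10>7]
(B,P): not NE [P1→A gives 7>2]
(B,Q): not NE [P1→C gives 6>5; P2→P gives 7>4]
(B,R): not NE [P1→C gives 7>3; P2→P gives 7>6]
(C,P): not NE [P1→A gives 7>5]
(C,Q): not NE [P2→P gives 6>4]
(C,R): not NE [P2→P gives 6>1]

NE set: (A,P)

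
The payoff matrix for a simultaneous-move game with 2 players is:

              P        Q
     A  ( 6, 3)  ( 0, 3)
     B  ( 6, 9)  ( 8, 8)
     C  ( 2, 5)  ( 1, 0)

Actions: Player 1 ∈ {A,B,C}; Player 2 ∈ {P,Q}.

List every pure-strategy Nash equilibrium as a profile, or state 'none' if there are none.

(A,P): NE
(A,Q): not NE [P1→B gives 8>0]
(B,P): NE
(B,Q): not NE [P2→P gives 9>8]
(C,P): not NE [P1→B gives 6>2]
(C,Q): not NE [P1→B gives 8>1; P2→P gives 5>0]

PSNE = {(A,P), (B,P)}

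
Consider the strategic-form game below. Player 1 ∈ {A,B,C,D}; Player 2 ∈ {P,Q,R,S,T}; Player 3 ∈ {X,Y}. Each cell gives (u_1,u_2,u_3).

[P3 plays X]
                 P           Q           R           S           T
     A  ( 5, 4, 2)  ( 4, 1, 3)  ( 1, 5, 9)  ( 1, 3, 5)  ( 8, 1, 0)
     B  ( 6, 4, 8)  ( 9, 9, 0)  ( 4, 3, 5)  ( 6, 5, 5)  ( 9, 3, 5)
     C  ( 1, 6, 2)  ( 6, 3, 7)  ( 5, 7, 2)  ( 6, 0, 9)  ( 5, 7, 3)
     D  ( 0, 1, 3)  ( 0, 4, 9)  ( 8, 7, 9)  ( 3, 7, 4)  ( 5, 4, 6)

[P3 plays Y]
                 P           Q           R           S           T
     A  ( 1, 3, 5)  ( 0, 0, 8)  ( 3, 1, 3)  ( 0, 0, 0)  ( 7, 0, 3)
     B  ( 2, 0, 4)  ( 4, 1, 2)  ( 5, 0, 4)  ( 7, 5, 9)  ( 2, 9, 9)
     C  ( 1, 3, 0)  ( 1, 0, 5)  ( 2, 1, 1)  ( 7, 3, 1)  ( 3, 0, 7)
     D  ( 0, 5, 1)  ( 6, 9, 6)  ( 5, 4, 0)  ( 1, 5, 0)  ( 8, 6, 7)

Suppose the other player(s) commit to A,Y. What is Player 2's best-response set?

P2 best: {P}

u_2(P vs A,Y) = 3
u_2(Q vs A,Y) = 0
u_2(R vs A,Y) = 1
u_2(S vs A,Y) = 0
u_2(T vs A,Y) = 0
max payoff 3 at {P}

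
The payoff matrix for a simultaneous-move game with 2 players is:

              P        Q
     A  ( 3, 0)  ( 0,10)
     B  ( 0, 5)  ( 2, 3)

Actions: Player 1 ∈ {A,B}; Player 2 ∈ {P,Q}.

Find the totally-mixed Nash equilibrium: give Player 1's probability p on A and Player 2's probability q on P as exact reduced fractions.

P1 indiff ⇒ q·3+(1-q)·0 = q·0+(1-q)·2 ⇒ q(3) = (1-q)(2) ⇒ q = 2/5
P2 indiff ⇒ p·0+(1-p)·5 = p·10+(1-p)·3 ⇒ p(-10) = (1-p)(-2) ⇒ p = 1/6

(p,q) = (1/6, 2/5)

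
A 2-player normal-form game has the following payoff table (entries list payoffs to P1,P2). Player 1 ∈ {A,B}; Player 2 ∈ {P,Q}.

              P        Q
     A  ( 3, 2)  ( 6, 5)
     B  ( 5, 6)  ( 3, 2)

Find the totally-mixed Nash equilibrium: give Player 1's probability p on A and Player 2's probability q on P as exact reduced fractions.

P1 indiff ⇒ q·3+(1-q)·6 = q·5+(1-q)·3 ⇒ q(-2) = (1-q)(-3) ⇒ q = 3/5
P2 indiff ⇒ p·2+(1-p)·6 = p·5+(1-p)·2 ⇒ p(-3) = (1-p)(-4) ⇒ p = 4/7

(p,q) = (4/7, 3/5)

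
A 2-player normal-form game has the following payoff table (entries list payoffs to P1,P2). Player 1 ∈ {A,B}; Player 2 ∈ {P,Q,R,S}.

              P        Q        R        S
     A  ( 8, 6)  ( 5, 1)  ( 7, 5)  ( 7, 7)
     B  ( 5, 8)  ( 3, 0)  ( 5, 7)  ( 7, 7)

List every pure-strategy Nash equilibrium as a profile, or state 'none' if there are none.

PSNE = {(A,S)}

(A,P): not NE [P2→S gives 7>6]
(A,Q): not NE [P2→S gives 7>1]
(A,R): not NE [P2→S gives 7>5]
(A,S): NE
(B,P): not NE [P1→A gives 8>5]
(B,Q): not NE [P1→A gives 5>3; P2→P gives 8>0]
(B,R): not NE [P1→A gives 7>5; P2→P gives 8>7]
(B,S): not NE [P2→P gives 8>7]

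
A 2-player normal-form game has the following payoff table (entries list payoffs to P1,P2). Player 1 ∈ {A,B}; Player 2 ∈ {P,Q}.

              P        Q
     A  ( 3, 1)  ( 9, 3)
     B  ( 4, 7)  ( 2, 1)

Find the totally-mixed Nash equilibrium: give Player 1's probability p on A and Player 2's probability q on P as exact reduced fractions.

P1 indiff ⇒ q·3+(1-q)·9 = q·4+(1-q)·2 ⇒ q(-1) = (1-q)(-7) ⇒ q = 7/8
P2 indiff ⇒ p·1+(1-p)·7 = p·3+(1-p)·1 ⇒ p(-2) = (1-p)(-6) ⇒ p = 3/4

(p,q) = (3/4, 7/8)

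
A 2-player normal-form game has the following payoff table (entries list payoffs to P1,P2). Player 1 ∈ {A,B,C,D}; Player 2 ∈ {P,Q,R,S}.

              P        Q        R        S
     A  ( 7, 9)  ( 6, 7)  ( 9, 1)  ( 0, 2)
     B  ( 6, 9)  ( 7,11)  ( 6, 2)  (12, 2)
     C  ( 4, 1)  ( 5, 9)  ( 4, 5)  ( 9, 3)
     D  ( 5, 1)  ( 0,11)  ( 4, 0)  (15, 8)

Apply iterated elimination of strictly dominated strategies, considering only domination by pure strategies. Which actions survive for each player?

Remaining: P1:{A,B} P2:{P,Q}

P1 drop C (B beats it: P:6>4 Q:7>5 R:6>4 S:12>9)
P2 drop R (P beats it: A:9>1 B:9>2 D:1>0)
P2 drop S (Q beats it: A:7>2 B:11>2 D:11>8)
P1 drop D (A beats it: P:7>5 Q:6>0)
P1→{A,B} P2→{P,Q}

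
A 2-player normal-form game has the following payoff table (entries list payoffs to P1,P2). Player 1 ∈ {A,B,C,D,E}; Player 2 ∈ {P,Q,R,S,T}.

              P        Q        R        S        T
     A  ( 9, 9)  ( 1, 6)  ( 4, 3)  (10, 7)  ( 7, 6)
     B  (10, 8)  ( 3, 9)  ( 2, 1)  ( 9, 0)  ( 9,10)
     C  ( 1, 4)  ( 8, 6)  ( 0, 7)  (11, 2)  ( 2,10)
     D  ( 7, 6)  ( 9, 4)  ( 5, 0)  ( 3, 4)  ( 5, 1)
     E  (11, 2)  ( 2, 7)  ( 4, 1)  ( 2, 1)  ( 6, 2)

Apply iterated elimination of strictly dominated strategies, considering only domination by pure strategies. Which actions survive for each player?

Remaining: P1:{B,D,E} P2:{P,Q,T}

P2 drop R (T beats it: A:6>3 B:10>1 C:10>7 D:1>0 E:2>1)
P2 drop S (P beats it: A:9>7 B:8>0 C:4>2 D:6>4 E:2>1)
P1 drop A (B beats it: P:10>9 Q:3>1 T:9>7)
P1 drop C (D beats it: P:7>1 Q:9>8 T:5>2)
P1→{B,D,E} P2→{P,Q,T}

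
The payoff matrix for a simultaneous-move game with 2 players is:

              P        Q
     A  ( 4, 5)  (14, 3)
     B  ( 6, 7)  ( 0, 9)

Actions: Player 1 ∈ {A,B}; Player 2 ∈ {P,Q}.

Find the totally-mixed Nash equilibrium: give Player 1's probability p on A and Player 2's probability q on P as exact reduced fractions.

P1 indiff ⇒ q·4+(1-q)·14 = q·6+(1-q)·0 ⇒ q(-2) = (1-q)(-14) ⇒ q = 7/8
P2 indiff ⇒ p·5+(1-p)·7 = p·3+(1-p)·9 ⇒ p(2) = (1-p)(2) ⇒ p = 1/2

p=1/2, q=7/8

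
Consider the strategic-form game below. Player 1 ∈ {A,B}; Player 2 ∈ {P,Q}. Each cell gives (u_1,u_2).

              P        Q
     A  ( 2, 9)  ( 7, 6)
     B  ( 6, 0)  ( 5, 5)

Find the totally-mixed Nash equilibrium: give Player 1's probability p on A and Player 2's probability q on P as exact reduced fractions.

P1 mixes 5/8 on A; P2 mixes 1/3 on P

P1 indiff ⇒ q·2+(1-q)·7 = q·6+(1-q)·5 ⇒ q(-4) = (1-q)(-2) ⇒ q = 1/3
P2 indiff ⇒ p·9+(1-p)·0 = p·6+(1-p)·5 ⇒ p(3) = (1-p)(5) ⇒ p = 5/8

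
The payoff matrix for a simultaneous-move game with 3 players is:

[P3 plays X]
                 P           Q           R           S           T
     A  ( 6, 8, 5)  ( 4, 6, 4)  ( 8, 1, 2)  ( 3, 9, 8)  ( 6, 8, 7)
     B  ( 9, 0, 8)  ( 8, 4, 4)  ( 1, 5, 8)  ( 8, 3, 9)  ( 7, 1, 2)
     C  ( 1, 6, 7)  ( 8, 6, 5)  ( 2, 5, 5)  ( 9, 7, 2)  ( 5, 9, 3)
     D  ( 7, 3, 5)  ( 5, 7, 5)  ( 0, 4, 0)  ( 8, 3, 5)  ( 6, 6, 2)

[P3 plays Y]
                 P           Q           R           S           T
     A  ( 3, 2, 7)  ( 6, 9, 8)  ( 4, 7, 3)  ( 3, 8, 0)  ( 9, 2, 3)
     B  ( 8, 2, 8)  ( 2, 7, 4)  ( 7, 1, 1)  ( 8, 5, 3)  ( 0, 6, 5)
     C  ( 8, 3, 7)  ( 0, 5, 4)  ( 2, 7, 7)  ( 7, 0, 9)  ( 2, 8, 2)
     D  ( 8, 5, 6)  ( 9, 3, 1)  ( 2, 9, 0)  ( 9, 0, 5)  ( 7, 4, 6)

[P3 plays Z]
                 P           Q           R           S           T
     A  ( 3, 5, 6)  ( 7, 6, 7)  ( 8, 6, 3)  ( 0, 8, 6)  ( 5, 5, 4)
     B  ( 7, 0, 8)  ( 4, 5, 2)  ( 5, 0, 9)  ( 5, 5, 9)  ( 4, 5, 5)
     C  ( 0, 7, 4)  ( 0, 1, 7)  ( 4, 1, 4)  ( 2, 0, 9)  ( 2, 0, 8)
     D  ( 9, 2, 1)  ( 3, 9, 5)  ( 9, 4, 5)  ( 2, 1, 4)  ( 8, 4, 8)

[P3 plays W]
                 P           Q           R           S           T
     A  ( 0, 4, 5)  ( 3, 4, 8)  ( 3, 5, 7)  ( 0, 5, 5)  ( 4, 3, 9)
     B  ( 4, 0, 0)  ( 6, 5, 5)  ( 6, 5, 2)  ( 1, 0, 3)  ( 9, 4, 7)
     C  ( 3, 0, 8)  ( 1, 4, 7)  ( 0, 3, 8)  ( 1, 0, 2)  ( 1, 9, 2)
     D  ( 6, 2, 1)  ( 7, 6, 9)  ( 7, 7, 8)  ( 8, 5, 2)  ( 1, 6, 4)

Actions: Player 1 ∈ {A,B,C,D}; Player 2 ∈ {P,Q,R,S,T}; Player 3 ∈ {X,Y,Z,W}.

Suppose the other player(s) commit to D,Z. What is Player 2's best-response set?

P2 best: {Q}

u_2(P vs D,Z) = 2
u_2(Q vs D,Z) = 9
u_2(R vs D,Z) = 4
u_2(S vs D,Z) = 1
u_2(T vs D,Z) = 4
max payoff 9 at {Q}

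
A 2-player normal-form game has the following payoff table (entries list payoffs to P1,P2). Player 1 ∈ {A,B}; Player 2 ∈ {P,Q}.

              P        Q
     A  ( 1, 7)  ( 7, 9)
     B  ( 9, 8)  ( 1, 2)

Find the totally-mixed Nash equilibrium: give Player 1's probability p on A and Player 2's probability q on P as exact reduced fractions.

P1 indiff ⇒ q·1+(1-q)·7 = q·9+(1-q)·1 ⇒ q(-8) = (1-q)(-6) ⇒ q = 3/7
P2 indiff ⇒ p·7+(1-p)·8 = p·9+(1-p)·2 ⇒ p(-2) = (1-p)(-6) ⇒ p = 3/4

P1 mixes 3/4 on A; P2 mixes 3/7 on P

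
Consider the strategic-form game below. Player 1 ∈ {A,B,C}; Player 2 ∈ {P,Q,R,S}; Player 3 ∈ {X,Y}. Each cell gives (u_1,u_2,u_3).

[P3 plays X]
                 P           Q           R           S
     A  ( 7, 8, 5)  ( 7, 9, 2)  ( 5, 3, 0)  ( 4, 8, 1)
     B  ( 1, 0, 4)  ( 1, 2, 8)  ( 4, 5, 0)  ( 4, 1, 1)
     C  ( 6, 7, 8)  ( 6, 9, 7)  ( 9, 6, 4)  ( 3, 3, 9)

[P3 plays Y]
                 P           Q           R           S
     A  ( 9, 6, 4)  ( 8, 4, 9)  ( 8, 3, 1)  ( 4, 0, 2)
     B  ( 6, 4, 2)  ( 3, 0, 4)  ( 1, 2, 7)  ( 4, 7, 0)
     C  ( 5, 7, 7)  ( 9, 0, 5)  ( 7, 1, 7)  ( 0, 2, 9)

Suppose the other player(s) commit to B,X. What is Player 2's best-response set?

BR_2 = {R}

u_2(P vs B,X) = 0
u_2(Q vs B,X) = 2
u_2(R vs B,X) = 5
u_2(S vs B,X) = 1
max payoff 5 at {R}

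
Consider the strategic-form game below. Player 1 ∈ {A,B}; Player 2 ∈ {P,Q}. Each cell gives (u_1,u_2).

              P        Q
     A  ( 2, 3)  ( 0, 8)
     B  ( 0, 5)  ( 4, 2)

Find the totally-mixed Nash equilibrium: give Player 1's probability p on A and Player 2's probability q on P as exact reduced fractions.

(p,q) = (3/8, 2/3)

P1 indiff ⇒ q·2+(1-q)·0 = q·0+(1-q)·4 ⇒ q(2) = (1-q)(4) ⇒ q = 2/3
P2 indiff ⇒ p·3+(1-p)·5 = p·8+(1-p)·2 ⇒ p(-5) = (1-p)(-3) ⇒ p = 3/8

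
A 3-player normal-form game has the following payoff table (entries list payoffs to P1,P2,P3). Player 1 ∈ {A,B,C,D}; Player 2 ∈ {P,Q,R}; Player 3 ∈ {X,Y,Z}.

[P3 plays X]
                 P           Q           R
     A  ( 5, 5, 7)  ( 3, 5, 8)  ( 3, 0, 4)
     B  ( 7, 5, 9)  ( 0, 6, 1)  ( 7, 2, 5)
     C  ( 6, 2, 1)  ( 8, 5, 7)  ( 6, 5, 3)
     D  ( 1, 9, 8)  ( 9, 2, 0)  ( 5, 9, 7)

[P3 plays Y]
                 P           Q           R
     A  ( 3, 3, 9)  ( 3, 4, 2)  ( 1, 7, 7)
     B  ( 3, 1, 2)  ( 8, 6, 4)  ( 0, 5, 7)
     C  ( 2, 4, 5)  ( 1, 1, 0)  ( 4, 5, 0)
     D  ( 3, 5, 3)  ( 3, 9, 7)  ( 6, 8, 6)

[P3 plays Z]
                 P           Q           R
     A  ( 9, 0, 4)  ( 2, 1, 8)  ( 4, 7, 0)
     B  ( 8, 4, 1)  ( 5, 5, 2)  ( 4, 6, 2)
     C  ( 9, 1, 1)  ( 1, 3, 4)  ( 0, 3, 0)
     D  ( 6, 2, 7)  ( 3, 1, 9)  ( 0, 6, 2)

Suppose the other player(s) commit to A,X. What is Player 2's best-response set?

u_2(P vs A,X) = 5
u_2(Q vs A,X) = 5
u_2(R vs A,X) = 0
max payoff 5 at {P,Q}

argmax u_2 = {P,Q}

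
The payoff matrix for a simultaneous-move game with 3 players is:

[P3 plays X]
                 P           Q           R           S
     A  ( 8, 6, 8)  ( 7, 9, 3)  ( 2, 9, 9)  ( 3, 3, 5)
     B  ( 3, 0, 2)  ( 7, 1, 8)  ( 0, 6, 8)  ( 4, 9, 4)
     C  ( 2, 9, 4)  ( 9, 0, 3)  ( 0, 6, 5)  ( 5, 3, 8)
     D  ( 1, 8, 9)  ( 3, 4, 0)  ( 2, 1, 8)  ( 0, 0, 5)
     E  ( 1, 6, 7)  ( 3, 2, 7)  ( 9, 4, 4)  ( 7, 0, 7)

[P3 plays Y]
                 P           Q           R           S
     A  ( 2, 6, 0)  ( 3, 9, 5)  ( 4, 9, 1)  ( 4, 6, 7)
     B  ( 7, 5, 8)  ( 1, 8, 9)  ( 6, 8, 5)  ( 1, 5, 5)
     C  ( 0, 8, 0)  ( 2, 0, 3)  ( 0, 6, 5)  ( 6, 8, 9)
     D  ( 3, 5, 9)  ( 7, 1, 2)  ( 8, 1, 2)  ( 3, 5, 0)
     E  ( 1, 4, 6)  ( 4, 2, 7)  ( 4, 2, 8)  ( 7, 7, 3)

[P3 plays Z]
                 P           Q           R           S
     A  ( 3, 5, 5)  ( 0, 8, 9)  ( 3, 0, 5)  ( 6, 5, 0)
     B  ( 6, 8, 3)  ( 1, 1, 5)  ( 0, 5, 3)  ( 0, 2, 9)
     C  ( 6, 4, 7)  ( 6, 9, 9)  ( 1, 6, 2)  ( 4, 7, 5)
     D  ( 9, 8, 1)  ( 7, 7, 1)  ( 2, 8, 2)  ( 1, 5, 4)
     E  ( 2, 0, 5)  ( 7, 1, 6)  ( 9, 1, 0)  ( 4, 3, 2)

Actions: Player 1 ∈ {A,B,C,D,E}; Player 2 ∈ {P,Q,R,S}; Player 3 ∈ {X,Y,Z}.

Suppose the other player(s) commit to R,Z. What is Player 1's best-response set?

u_1(A vs R,Z) = 3
u_1(B vs R,Z) = 0
u_1(C vs R,Z) = 1
u_1(D vs R,Z) = 2
u_1(E vs R,Z) = 9
max payoff 9 at {E}

argmax u_1 = {E}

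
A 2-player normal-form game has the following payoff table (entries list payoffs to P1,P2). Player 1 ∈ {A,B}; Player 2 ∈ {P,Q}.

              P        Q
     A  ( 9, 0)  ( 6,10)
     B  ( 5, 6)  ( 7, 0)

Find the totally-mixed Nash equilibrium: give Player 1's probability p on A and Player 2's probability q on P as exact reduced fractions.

p=3/8, q=1/5

P1 indiff ⇒ q·9+(1-q)·6 = q·5+(1-q)·7 ⇒ q(4) = (1-q)(1) ⇒ q = 1/5
P2 indiff ⇒ p·0+(1-p)·6 = p·10+(1-p)·0 ⇒ p(-10) = (1-p)(-6) ⇒ p = 3/8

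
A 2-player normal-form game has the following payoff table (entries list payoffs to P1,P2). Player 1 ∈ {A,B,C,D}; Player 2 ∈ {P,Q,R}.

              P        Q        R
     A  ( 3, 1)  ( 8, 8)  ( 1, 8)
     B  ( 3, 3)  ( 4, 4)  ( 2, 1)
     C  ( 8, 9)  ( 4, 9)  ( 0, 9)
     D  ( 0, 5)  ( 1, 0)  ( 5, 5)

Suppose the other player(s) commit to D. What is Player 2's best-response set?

argmax u_2 = {P,R}

u_2(P vs D) = 5
u_2(Q vs D) = 0
u_2(R vs D) = 5
max payoff 5 at {P,R}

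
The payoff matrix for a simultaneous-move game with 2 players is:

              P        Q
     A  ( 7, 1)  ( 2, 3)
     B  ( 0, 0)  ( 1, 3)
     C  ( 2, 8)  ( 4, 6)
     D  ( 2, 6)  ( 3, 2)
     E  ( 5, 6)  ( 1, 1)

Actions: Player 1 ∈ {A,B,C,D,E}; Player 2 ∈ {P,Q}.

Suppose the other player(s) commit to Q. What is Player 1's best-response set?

u_1(A vs Q) = 2
u_1(B vs Q) = 1
u_1(C vs Q) = 4
u_1(D vs Q) = 3
u_1(E vs Q) = 1
max payoff 4 at {C}

P1 best: {C}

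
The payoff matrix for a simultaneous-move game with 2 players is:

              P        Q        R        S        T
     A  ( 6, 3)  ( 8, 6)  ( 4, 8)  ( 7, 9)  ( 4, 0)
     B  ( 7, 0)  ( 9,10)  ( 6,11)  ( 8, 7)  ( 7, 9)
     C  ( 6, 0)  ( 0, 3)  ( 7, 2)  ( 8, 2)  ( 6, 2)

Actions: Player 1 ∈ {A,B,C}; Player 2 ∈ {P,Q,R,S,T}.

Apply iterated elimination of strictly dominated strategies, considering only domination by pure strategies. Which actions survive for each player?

Remaining: P1:{B,C} P2:{Q,R}

P1 drop A (B beats it: P:7>6 Q:9>8 R:6>4 S:8>7 T:7>4)
P2 drop P (Q beats it: B:10>0 C:3>0)
P2 drop S (Q beats it: B:10>7 C:3>2)
P2 drop T (Q beats it: B:10>9 C:3>2)
P1→{B,C} P2→{Q,R}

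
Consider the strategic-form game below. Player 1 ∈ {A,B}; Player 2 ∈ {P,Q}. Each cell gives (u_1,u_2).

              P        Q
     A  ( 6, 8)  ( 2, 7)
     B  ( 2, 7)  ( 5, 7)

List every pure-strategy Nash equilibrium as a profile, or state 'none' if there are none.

(A,P): NE
(A,Q): not NE [P1→B gives 5>2; P2→P gives 8>7]
(B,P): not NE [P1→A gives 6>2]
(B,Q): NE

NE set: (A,P), (B,Q)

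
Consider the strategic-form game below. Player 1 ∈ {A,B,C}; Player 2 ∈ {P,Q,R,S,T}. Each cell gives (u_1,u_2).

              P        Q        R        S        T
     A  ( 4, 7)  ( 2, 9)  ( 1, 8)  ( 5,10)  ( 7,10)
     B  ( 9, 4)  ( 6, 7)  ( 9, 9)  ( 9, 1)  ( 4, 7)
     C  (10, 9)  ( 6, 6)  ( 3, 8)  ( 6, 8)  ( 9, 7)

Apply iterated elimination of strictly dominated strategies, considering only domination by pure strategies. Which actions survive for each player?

Remaining: P1:{B,C} P2:{P,R}

P1 drop A (C beats it: P:10>4 Q:6>2 R:3>1 S:6>5 T:9>7)
P2 drop Q (R beats it: B:9>7 C:8>6)
P2 drop S (P beats it: B:4>1 C:9>8)
P2 drop T (R beats it: B:9>7 C:8>7)
P1→{B,C} P2→{P,R}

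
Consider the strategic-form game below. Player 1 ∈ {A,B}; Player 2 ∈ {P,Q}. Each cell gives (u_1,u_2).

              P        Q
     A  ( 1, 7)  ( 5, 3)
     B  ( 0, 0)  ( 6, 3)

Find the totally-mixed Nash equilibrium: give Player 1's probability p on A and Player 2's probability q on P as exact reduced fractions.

(p,q) = (3/7, 1/2)

P1 indiff ⇒ q·1+(1-q)·5 = q·0+(1-q)·6 ⇒ q(1) = (1-q)(1) ⇒ q = 1/2
P2 indiff ⇒ p·7+(1-p)·0 = p·3+(1-p)·3 ⇒ p(4) = (1-p)(3) ⇒ p = 3/7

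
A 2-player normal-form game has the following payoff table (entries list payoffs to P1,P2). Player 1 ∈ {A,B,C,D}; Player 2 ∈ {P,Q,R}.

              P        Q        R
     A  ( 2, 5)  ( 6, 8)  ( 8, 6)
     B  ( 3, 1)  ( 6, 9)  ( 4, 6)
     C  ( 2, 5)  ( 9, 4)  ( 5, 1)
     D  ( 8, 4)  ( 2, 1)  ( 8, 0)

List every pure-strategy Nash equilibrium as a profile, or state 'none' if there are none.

(A,P): not NE [P1→D gives 8>2; P2→Q gives 8>5]
(A,Q): not NE [P1→C gives 9>6]
(A,R): not NE [P2→Q gives 8>6]
(B,P): not NE [P1→D gives 8>3; P2→Q gives 9>1]
(B,Q): not NE [P1→C gives 9>6]
(B,R): not NE [P1→D gives 8>4; P2→Q gives 9>6]
(C,P): not NE [P1→D gives 8>2]
(C,Q): not NE [P2→P gives 5>4]
(C,R): not NE [P1→D gives 8>5; P2→P gives 5>1]
(D,P): NE
(D,Q): not NE [P1→C gives 9>2; P2→P gives 4>1]
(D,R): not NE [P2→P gives 4>0]

PSNE = {(D,P)}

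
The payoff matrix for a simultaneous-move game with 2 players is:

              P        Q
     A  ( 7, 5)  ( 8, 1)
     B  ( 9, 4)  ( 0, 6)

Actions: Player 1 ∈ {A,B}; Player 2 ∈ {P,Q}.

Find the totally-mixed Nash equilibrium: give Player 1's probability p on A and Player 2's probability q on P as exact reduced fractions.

P1 indiff ⇒ q·7+(1-q)·8 = q·9+(1-q)·0 ⇒ q(-2) = (1-q)(-8) ⇒ q = 4/5
P2 indiff ⇒ p·5+(1-p)·4 = p·1+(1-p)·6 ⇒ p(4) = (1-p)(2) ⇒ p = 1/3

p=1/3, q=4/5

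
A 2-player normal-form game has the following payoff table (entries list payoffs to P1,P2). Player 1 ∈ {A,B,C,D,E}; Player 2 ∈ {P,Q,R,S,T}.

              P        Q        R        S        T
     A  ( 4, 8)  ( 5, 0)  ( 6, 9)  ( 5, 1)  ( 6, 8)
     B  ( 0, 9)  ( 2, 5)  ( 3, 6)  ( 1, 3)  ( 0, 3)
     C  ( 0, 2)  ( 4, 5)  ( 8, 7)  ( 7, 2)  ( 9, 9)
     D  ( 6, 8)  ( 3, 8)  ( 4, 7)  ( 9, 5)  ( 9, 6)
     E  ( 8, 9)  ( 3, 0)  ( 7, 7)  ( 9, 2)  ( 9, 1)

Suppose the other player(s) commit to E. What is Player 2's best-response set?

P2 best: {P}

u_2(P vs E) = 9
u_2(Q vs E) = 0
u_2(R vs E) = 7
u_2(S vs E) = 2
u_2(T vs E) = 1
max payoff 9 at {P}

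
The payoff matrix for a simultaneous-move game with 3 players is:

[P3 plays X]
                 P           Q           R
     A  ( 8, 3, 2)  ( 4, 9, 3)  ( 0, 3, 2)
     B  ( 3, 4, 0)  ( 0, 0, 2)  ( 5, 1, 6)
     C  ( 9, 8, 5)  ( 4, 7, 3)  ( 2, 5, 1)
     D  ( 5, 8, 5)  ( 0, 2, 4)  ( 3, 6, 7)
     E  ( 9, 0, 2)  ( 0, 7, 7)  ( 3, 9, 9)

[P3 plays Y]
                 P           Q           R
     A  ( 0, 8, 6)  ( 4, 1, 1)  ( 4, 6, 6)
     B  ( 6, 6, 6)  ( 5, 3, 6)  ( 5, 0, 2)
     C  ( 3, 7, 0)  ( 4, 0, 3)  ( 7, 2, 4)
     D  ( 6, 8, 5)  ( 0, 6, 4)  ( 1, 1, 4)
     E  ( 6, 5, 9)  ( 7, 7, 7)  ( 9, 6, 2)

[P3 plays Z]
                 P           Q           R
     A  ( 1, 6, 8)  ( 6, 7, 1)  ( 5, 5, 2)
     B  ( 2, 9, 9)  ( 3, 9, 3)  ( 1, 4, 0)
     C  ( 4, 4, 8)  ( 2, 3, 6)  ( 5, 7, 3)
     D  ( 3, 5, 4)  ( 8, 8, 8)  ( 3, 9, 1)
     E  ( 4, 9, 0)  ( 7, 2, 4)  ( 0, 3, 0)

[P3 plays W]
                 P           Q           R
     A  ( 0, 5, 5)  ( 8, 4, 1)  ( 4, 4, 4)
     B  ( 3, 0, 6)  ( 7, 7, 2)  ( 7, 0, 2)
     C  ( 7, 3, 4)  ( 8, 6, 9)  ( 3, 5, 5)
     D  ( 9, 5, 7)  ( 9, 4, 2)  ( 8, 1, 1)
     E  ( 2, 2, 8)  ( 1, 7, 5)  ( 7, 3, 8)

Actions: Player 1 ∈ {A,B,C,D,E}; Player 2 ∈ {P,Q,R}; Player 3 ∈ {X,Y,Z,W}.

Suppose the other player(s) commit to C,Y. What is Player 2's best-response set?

P2 best: {P}

u_2(P vs C,Y) = 7
u_2(Q vs C,Y) = 0
u_2(R vs C,Y) = 2
max payoff 7 at {P}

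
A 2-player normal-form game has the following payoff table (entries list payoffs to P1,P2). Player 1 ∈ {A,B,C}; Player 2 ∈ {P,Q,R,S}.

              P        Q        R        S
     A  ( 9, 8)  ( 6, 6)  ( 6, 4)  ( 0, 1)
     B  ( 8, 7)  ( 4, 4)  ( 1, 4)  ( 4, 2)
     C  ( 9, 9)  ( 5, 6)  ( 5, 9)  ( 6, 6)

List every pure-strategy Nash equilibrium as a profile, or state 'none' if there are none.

Nash profiles: (A,P), (C,P)

(A,P): NE
(A,Q): not NE [P2→P gives 8>6]
(A,R): not NE [P2→P gives 8>4]
(A,S): not NE [P1→C gives 6>0; P2→P gives 8>1]
(B,P): not NE [P1→C gives 9>8]
(B,Q): not NE [P1→A gives 6>4; P2→P gives 7>4]
(B,R): not NE [P1→A gives 6>1; P2→P gives 7>4]
(B,S): not NE [P1→C gives 6>4; P2→P gives 7>2]
(C,P): NE
(C,Q): not NE [P1→A gives 6>5; P2→R gives 9>6]
(C,R): not NE [P1→A gives 6>5]
(C,S): not NE [P2→R gives 9>6]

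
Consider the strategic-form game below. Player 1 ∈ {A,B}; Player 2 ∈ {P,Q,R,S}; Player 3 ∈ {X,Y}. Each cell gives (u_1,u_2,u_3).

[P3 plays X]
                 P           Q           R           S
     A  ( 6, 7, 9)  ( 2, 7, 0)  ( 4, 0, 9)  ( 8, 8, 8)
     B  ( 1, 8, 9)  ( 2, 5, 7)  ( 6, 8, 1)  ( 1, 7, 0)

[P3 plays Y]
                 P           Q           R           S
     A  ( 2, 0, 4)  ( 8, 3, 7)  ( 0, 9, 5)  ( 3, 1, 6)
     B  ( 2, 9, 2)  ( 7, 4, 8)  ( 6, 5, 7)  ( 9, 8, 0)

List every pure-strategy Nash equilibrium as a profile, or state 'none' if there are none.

(A,P,X): not NE [P2→S gives 8>7]
(A,P,Y): not NE [P2→R gives 9>0; P3→X gives 9>4]
(A,Q,X): not NE [P2→S gives 8>7; P3→Y gives 7>0]
(A,Q,Y): not NE [P2→R gives 9>3]
(A,R,X): not NE [P1→B gives 6>4; P2→S gives 8>0]
(A,R,Y): not NE [P1→B gives 6>0; P3→X gives 9>5]
(A,S,X): NE
(A,S,Y): not NE [P1→B gives 9>3; P2→R gives 9>1; P3→X gives 8>6]
(B,P,X): not NE [P1→A gives 6>1]
(B,P,Y): not NE [P3→X gives 9>2]
(B,Q,X): not NE [P2→R gives 8>5; P3→Y gives 8>7]
(B,Q,Y): not NE [P1→A gives 8>7; P2→P gives 9>4]
(B,R,X): not NE [P3→Y gives 7>1]
(B,R,Y): not NE [P2→P gives 9>5]
(B,S,X): not NE [P1→A gives 8>1; P2→R gives 8>7]
(B,S,Y): not NE [P2→P gives 9>8]

NE set: (A,S,X)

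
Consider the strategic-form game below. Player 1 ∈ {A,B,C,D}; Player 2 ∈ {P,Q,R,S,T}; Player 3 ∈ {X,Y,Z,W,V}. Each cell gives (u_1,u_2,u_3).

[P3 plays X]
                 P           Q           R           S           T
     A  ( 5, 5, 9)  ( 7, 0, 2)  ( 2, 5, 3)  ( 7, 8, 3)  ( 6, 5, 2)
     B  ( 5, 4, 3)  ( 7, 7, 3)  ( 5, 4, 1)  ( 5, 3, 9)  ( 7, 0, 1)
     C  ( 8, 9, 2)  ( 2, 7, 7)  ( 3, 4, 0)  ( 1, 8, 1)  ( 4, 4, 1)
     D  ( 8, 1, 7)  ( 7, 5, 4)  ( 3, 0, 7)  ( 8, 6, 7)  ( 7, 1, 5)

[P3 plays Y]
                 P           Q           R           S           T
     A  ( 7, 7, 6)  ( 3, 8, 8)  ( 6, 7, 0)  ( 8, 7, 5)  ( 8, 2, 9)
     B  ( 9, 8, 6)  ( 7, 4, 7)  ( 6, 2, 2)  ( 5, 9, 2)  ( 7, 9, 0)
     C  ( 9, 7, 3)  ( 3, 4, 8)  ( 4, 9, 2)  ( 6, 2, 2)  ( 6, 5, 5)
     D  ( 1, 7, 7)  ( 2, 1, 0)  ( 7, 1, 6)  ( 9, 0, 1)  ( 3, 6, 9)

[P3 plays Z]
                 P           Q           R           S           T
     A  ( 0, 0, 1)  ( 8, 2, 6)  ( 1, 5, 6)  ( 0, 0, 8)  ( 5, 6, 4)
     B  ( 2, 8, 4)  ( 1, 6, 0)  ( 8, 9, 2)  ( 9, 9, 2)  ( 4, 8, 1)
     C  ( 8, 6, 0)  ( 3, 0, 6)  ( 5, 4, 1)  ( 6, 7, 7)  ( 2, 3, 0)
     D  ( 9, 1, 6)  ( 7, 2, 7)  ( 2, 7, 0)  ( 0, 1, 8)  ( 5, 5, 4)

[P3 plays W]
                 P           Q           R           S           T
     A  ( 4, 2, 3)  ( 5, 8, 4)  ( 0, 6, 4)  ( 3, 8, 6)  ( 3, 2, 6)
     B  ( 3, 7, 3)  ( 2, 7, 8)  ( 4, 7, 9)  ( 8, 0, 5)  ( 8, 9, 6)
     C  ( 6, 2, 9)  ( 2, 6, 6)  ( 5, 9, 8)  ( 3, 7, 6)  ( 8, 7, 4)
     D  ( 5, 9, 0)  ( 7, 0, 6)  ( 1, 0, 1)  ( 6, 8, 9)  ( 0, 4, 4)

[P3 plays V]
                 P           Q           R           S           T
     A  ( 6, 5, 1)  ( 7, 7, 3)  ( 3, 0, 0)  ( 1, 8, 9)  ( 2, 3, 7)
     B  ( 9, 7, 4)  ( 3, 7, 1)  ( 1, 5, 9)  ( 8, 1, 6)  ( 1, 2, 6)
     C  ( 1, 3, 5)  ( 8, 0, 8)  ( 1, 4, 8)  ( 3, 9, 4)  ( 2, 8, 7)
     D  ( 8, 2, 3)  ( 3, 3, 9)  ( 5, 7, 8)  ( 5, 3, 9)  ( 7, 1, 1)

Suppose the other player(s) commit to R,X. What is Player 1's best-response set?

u_1(A vs R,X) = 2
u_1(B vs R,X) = 5
u_1(C vs R,X) = 3
u_1(D vs R,X) = 3
max payoff 5 at {B}

P1 best: {B}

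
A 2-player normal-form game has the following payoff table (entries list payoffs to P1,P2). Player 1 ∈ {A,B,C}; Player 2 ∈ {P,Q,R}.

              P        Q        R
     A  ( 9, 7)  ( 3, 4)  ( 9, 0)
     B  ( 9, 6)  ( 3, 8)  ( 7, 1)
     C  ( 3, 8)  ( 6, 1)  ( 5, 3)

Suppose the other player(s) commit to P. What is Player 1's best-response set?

P1 best: {A,B}

u_1(A vs P) = 9
u_1(B vs P) = 9
u_1(C vs P) = 3
max payoff 9 at {A,B}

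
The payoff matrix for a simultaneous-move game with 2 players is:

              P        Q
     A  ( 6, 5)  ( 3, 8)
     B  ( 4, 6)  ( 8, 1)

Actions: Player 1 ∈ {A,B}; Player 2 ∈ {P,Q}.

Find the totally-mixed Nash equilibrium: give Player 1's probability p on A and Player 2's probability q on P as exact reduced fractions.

P1 mixes 5/8 on A; P2 mixes 5/7 on P

P1 indiff ⇒ q·6+(1-q)·3 = q·4+(1-q)·8 ⇒ q(2) = (1-q)(5) ⇒ q = 5/7
P2 indiff ⇒ p·5+(1-p)·6 = p·8+(1-p)·1 ⇒ p(-3) = (1-p)(-5) ⇒ p = 5/8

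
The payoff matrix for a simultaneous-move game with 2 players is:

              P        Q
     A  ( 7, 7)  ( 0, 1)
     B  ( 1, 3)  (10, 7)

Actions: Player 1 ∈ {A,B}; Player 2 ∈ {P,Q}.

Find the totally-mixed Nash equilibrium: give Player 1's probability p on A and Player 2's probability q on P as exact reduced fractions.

p=2/5, q=5/8

P1 indiff ⇒ q·7+(1-q)·0 = q·1+(1-q)·10 ⇒ q(6) = (1-q)(10) ⇒ q = 5/8
P2 indiff ⇒ p·7+(1-p)·3 = p·1+(1-p)·7 ⇒ p(6) = (1-p)(4) ⇒ p = 2/5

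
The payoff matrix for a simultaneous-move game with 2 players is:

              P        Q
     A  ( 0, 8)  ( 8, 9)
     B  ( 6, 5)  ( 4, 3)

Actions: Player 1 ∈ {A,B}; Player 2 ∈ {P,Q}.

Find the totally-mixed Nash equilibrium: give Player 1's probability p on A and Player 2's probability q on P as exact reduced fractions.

P1 indiff ⇒ q·0+(1-q)·8 = q·6+(1-q)·4 ⇒ q(-6) = (1-q)(-4) ⇒ q = 2/5
P2 indiff ⇒ p·8+(1-p)·5 = p·9+(1-p)·3 ⇒ p(-1) = (1-p)(-2) ⇒ p = 2/3

P1 mixes 2/3 on A; P2 mixes 2/5 on P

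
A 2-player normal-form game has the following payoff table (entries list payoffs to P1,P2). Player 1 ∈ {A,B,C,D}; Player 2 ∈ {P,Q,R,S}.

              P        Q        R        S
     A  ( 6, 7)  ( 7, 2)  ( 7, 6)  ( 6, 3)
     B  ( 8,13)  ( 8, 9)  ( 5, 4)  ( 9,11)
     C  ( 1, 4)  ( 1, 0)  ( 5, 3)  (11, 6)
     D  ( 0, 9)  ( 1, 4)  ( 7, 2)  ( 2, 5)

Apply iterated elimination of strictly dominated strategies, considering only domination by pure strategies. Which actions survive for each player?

IESDS → P1:{B,C} P2:{P,S}

P2 drop Q (P beats it: A:7>2 B:13>9 C:4>0 D:9>4)
P2 drop R (P beats it: A:7>6 B:13>4 C:4>3 D:9>2)
P1 drop A (B beats it: P:8>6 S:9>6)
P1 drop D (B beats it: P:8>0 S:9>2)
P1→{B,C} P2→{P,S}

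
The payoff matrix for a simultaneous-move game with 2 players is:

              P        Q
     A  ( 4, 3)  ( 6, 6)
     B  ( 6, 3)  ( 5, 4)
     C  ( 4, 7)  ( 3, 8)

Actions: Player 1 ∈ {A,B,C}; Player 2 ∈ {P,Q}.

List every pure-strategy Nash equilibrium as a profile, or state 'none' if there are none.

NE set: (A,Q)

(A,P): not NE [P1→B gives 6>4; P2→Q gives 6>3]
(A,Q): NE
(B,P): not NE [P2→Q gives 4>3]
(B,Q): not NE [P1→A gives 6>5]
(C,P): not NE [P1→B gives 6>4; P2→Q gives 8>7]
(C,Q): not NE [P1→A gives 6>3]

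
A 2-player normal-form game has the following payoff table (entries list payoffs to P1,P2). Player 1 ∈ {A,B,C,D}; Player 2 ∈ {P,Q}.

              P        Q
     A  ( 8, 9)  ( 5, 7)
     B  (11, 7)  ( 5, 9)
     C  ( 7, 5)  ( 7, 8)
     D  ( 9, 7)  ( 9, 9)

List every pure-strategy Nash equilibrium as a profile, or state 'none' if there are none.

PSNE = {(D,Q)}

(A,P): not NE [P1→B gives 11>8]
(A,Q): not NE [P1→D gives 9>5; P2→P gives 9>7]
(B,P): not NE [P2→Q gives 9>7]
(B,Q): not NE [P1→D gives 9>5]
(C,P): not NE [P1→B gives 11>7; P2→Q gives 8>5]
(C,Q): not NE [P1→D gives 9>7]
(D,P): not NE [P1→B gives 11>9; P2→Q gives 9>7]
(D,Q): NE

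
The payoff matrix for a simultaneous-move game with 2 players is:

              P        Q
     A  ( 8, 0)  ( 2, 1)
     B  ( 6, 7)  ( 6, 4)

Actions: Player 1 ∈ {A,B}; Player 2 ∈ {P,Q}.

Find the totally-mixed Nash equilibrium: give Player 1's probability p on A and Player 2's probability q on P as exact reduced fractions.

P1 indiff ⇒ q·8+(1-q)·2 = q·6+(1-q)·6 ⇒ q(2) = (1-q)(4) ⇒ q = 2/3
P2 indiff ⇒ p·0+(1-p)·7 = p·1+(1-p)·4 ⇒ p(-1) = (1-p)(-3) ⇒ p = 3/4

p=3/4, q=2/3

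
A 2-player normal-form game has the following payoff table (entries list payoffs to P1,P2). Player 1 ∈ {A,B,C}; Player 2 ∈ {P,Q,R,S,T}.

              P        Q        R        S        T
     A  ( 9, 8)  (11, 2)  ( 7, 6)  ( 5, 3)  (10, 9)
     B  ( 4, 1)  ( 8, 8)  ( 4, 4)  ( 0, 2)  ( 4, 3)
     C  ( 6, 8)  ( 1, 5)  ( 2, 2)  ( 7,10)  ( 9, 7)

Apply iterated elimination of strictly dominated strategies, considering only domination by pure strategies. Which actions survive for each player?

P1 drop B (A beats it: P:9>4 Q:11>8 R:7>4 S:5>0 T:10>4)
P2 drop Q (P beats it: A:8>2 C:8>5)
P2 drop R (P beats it: A:8>6 C:8>2)
P1→{A,C} P2→{P,S,T}

IESDS → P1:{A,C} P2:{P,S,T}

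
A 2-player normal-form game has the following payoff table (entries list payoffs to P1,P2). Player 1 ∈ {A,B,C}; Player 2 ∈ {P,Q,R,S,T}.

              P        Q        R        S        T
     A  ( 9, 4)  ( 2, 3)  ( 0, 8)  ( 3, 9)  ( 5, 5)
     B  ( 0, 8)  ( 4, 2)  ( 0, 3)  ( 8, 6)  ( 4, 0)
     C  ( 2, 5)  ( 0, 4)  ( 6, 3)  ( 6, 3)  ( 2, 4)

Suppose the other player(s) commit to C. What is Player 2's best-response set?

P2 best: {P}

u_2(P vs C) = 5
u_2(Q vs C) = 4
u_2(R vs C) = 3
u_2(S vs C) = 3
u_2(T vs C) = 4
max payoff 5 at {P}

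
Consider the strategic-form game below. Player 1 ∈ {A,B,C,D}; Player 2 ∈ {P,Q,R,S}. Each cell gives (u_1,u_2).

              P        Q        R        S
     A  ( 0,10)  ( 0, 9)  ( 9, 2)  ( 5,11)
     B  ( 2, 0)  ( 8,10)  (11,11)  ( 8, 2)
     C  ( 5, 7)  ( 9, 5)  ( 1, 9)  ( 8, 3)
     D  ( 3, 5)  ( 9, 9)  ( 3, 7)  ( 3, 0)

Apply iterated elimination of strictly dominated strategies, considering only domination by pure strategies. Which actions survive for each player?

P1 drop A (B beats it: P:2>0 Q:8>0 R:11>9 S:8>5)
P2 drop P (R beats it: B:11>0 C:9>7 D:7>5)
P2 drop S (Q beats it: B:10>2 C:5>3 D:9>0)
P1→{B,C,D} P2→{Q,R}

IESDS → P1:{B,C,D} P2:{Q,R}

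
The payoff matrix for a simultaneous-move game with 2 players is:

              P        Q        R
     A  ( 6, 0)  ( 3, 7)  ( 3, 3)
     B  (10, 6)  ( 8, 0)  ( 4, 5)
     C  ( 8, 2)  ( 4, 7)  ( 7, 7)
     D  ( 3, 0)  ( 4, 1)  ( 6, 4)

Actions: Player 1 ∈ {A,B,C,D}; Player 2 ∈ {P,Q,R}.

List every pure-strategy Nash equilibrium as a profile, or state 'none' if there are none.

(A,P): not NE [P1→B gives 10>6; P2→Q gives 7>0]
(A,Q): not NE [P1→B gives 8>3]
(A,R): not NE [P1→C gives 7>3; P2→Q gives 7>3]
(B,P): NE
(B,Q): not NE [P2→P gives 6>0]
(B,R): not NE [P1→C gives 7>4; P2→P gives 6>5]
(C,P): not NE [P1→B gives 10>8; P2→R gives 7>2]
(C,Q): not NE [P1→B gives 8>4]
(C,R): NE
(D,P): not NE [P1→B gives 10>3; P2→R gives 4>0]
(D,Q): not NE [P1→B gives 8>4; P2→R gives 4>1]
(D,R): not NE [P1→C gives 7>6]

PSNE = {(B,P), (C,R)}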